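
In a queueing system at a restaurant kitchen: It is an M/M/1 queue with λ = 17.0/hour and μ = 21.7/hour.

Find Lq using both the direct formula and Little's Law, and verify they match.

Method 1 (direct): Lq = λ²/(μ(μ-λ)) = 289.00/(21.7 × 4.70) = 2.8336

Method 2 (Little's Law):
W = 1/(μ-λ) = 1/4.70 = 0.212766
Wq = W - 1/μ = 0.212766 - 0.0460829 = 0.16668
Lq = λWq = 17.0 × 0.16668 = 2.8336 ✔ (matches Method 1)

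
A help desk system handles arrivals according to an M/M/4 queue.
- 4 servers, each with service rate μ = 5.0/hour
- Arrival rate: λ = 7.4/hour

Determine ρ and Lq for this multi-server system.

Traffic intensity: ρ = λ/(cμ) = 7.4/(4×5.0) = 0.3700
Since ρ = 0.3700 < 1, system is stable.
Offered load a = λ/μ = cρ = 7.4/5.0 = 1.4800
P₀ = [ Σₙ₌₀^3 aⁿ/n! + a^4/(4!(1-ρ)) ]⁻¹
Σ = a^0/0! + a^1/1! + a^2/2! + a^3/3! = 1.0000 + 1.4800 + 1.0952 + 0.5403 = 4.1155
a^4/(4!(1-ρ)) = 4.7979/(24 × 0.6300) = 0.3173
P₀ = 1/(4.1155 + 0.3173) = 0.2256
Lq = P₀·a^4·ρ / (4!(1-ρ)²) = 0.2256 × 4.7979 × 0.3700 / (24 × 0.3969) = 0.04204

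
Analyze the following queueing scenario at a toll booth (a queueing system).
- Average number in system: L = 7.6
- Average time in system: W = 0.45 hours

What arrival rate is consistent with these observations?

Little's Law: L = λW, so λ = L/W
λ = 7.6/0.45 = 16.8889 vehicles/hour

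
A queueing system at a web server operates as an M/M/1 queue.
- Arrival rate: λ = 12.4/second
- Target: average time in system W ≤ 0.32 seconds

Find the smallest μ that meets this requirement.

For M/M/1: W = 1/(μ-λ)
Need W ≤ 0.32, so 1/(μ-λ) ≤ 0.32
μ - λ ≥ 1/0.32 = 3.1250
μ ≥ 12.4 + 3.1250 = 15.5250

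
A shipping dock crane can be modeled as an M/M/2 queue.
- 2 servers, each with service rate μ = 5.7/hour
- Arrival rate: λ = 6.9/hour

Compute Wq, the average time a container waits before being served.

Traffic intensity: ρ = λ/(cμ) = 6.9/(2×5.7) = 0.6053
Since ρ = 0.6053 < 1, system is stable.
Offered load a = λ/μ = cρ = 6.9/5.7 = 1.2105
P₀ = [ Σₙ₌₀^1 aⁿ/n! + a^2/(2!(1-ρ)) ]⁻¹
Σ = a^0/0! + a^1/1! = 1.0000 + 1.2105 = 2.2105
a^2/(2!(1-ρ)) = 1.46537/(2 × 0.394737) = 1.8561
P₀ = 1/(2.2105 + 1.8561) = 0.2459
Lq = P₀·a^2·ρ / (2!(1-ρ)²) = 0.245902 × 1.46537 × 0.605263 / (2 × 0.155817) = 0.6999
Wq = Lq/λ = 0.6999/6.9 = 0.1014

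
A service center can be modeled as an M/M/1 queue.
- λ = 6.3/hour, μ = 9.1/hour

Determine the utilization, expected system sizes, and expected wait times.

Step 1: ρ = λ/μ = 6.3/9.1 = 0.6923
Step 2: L = λ/(μ-λ) = 6.3/2.80 = 2.2500
Step 3: Lq = λ²/(μ(μ-λ)) = 39.69/(9.1×2.80) = 1.5577
Step 4: W = 1/(μ-λ) = 1/2.80 = 0.35714
Step 5: Wq = λ/(μ(μ-λ)) = 6.3/(9.1×2.80) = 0.2473
Step 6: P(0) = 1-ρ = 0.3077
Verify: L = λW = 6.3×0.35714 = 2.2500 ✔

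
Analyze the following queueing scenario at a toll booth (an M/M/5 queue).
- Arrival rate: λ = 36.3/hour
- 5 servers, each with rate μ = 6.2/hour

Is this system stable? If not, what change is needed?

Stability requires ρ = λ/(cμ) < 1
ρ = 36.3/(5 × 6.2) = 36.3/31.00 = 1.1710
Since 1.1710 ≥ 1, the system is UNSTABLE.
Need c > λ/μ = 36.3/6.2 = 5.85.
Minimum servers needed: c = 6.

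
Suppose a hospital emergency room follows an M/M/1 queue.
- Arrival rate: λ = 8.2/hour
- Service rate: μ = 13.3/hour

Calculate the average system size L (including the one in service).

ρ = λ/μ = 8.2/13.3 = 0.6165
For M/M/1: L = λ/(μ-λ)
L = 8.2/(13.3-8.2) = 8.2/5.10
L = 1.6078 patients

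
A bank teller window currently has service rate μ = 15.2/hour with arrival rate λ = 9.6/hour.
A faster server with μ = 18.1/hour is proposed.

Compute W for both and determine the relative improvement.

System 1: ρ₁ = 9.6/15.2 = 0.6316, W₁ = 1/(15.2-9.6) = 0.17857
System 2: ρ₂ = 9.6/18.1 = 0.5304, W₂ = 1/(18.1-9.6) = 0.11765
Improvement: (W₁-W₂)/W₁ = (0.17857-0.11765)/0.17857 = 34.12%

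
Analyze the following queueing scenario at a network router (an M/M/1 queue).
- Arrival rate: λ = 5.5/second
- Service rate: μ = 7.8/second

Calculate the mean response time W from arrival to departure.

First, compute utilization: ρ = λ/μ = 5.5/7.8 = 0.7051
For M/M/1: W = 1/(μ-λ)
W = 1/(7.8-5.5) = 1/2.30
W = 0.4348 seconds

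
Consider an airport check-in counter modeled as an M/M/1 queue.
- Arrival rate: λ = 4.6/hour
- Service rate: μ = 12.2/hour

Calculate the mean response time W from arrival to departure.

First, compute utilization: ρ = λ/μ = 4.6/12.2 = 0.3770
For M/M/1: W = 1/(μ-λ)
W = 1/(12.2-4.6) = 1/7.60
W = 0.1316 hours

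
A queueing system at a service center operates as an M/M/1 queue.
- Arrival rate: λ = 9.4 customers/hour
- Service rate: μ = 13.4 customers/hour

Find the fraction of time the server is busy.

Server utilization: ρ = λ/μ
ρ = 9.4/13.4 = 0.7015
The server is busy 70.15% of the time.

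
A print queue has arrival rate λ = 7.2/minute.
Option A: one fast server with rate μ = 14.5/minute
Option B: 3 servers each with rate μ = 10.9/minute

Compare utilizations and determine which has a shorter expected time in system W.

Option A: single server μ = 14.5 (M/M/1)
  ρ_A = 7.2/14.5 = 0.4966
  W_A = 1/(μ-λ) = 1/(14.5-7.2) = 1/7.30 = 0.1370

Option B: 3 servers μ = 10.9 (M/M/3)
  ρ_B = λ/(cμ) = 7.2/(3×10.9) = 0.2202
  Offered load a = λ/μ = cρ = 7.2/10.9 = 0.6606
  P₀ = [ Σₙ₌₀^2 aⁿ/n! + a^3/(3!(1-ρ)) ]⁻¹
  Σ = a^0/0! + a^1/1! + a^2/2! = 1.0000 + 0.66055 + 0.21816 = 1.8787
  a^3/(3!(1-ρ)) = 0.2882/(6 × 0.7798) = 0.06160
  P₀ = 1/(1.8787 + 0.06160) = 0.5154
  Lq = P₀·a^3·ρ / (3!(1-ρ)²) = 0.51538 × 0.28822 × 0.22018 / (6 × 0.60811) = 0.008964
  Wq_B = Lq/λ = 0.008964/7.2 = 0.0012450
  W_B = Wq_B + 1/μ = 0.0012450 + 0.091743 = 0.09299

Since W_B = 0.09299 < W_A = 0.1370, Option B (multiple servers) has the shorter time in system.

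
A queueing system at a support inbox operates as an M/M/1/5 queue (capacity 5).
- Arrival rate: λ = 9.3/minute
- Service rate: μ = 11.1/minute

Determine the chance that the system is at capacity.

ρ = λ/μ = 9.3/11.1 = 0.83784
P₀ = (1-ρ)/(1-ρ^(K+1)) = (1-0.83784)/(1-0.83784^6) = 0.16216/0.65409 = 0.2479
P_K = P₀×ρ^K = 0.2479 × 0.83784^5 = 0.2479 × 0.4129 = 0.1024
Blocking probability = 10.24%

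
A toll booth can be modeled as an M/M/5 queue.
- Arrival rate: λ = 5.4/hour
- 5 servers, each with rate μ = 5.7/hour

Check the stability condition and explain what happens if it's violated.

Stability requires ρ = λ/(cμ) < 1
ρ = 5.4/(5 × 5.7) = 5.4/28.50 = 0.1895
Since 0.1895 < 1, the system is STABLE.
The servers are busy 18.95% of the time.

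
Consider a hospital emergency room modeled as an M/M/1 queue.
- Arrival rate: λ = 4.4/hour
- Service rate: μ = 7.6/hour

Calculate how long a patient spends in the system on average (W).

First, compute utilization: ρ = λ/μ = 4.4/7.6 = 0.5789
For M/M/1: W = 1/(μ-λ)
W = 1/(7.6-4.4) = 1/3.20
W = 0.3125 hours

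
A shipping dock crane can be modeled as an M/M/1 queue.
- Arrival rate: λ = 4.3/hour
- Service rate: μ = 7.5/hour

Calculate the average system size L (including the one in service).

ρ = λ/μ = 4.3/7.5 = 0.5733
For M/M/1: L = λ/(μ-λ)
L = 4.3/(7.5-4.3) = 4.3/3.20
L = 1.3437 containers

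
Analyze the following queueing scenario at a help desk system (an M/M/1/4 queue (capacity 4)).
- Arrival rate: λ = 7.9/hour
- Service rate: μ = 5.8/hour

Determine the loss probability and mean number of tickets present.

ρ = λ/μ = 7.9/5.8 = 1.36207
P₀ = (1-ρ)/(1-ρ^(K+1)) = (1-1.36207)/(1-1.36207^5) = -0.36207/-3.6881 = 0.09817
P_K = P₀×ρ^K = 0.09817 × 1.36207^4 = 0.09817 × 3.4419 = 0.3379
Blocking probability P_4 = 0.3379 (33.79%)
L = ρ[1 - (K+1)ρ^K + Kρ^(K+1)] / [(1-ρ)(1-ρ^(K+1))]
L = 1.36207 × (1 - 5×3.4419 + 4×4.6881) / ((1 - 1.36207) × (1 - 4.6881)) = 2.5938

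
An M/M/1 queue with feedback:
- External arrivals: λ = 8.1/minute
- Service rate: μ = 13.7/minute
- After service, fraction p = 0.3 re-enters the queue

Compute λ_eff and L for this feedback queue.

Effective arrival rate: λ_eff = λ/(1-p) = 8.1/(1-0.3) = 8.1/0.70 = 11.5714
ρ = λ_eff/μ = 11.5714/13.7 = 0.84463
L = ρ/(1-ρ) = 0.84463/(1-0.84463) = 5.4362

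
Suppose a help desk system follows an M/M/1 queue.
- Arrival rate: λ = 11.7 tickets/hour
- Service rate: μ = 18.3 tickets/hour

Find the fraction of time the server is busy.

Server utilization: ρ = λ/μ
ρ = 11.7/18.3 = 0.6393
The server is busy 63.93% of the time.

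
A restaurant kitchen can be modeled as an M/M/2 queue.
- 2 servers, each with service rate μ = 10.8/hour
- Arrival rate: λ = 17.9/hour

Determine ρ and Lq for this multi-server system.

Traffic intensity: ρ = λ/(cμ) = 17.9/(2×10.8) = 0.8287
Since ρ = 0.8287 < 1, system is stable.
Offered load a = λ/μ = cρ = 17.9/10.8 = 1.6574
P₀ = [ Σₙ₌₀^1 aⁿ/n! + a^2/(2!(1-ρ)) ]⁻¹
Σ = a^0/0! + a^1/1! = 1.0000 + 1.6574 = 2.6574
a^2/(2!(1-ρ)) = 2.74700/(2 × 0.171296) = 8.0183
P₀ = 1/(2.6574 + 8.0183) = 0.09367
Lq = P₀·a^2·ρ / (2!(1-ρ)²) = 0.093671 × 2.7470 × 0.82870 / (2 × 0.029342) = 3.6336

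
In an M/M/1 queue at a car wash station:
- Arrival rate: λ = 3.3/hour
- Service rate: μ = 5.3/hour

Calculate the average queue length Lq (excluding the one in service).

ρ = λ/μ = 3.3/5.3 = 0.6226
For M/M/1: Lq = λ²/(μ(μ-λ))
Lq = 10.89/(5.3 × 2.00)
Lq = 1.0274 cars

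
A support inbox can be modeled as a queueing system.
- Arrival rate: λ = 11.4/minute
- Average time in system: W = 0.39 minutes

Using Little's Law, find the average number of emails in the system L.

Little's Law: L = λW
L = 11.4 × 0.39 = 4.4460 emails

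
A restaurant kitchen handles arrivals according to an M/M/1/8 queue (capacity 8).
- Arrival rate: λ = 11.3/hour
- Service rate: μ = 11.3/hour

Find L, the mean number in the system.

ρ = λ/μ = 11.3/11.3 = 1 exactly.
With ρ = 1 the usual (1-ρ)/(1-ρ^(K+1)) form is 0/0; instead every state 0..K is equally likely.
P₀ = 1/(K+1) = 1/9 = 0.1111
P_K = P₀×ρ^K = P₀ = 0.1111
L = K/2 = 8/2 = 4.0000 orders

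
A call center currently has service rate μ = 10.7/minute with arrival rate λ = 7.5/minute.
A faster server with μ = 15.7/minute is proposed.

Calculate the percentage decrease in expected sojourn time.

System 1: ρ₁ = 7.5/10.7 = 0.7009, W₁ = 1/(10.7-7.5) = 0.31250
System 2: ρ₂ = 7.5/15.7 = 0.4777, W₂ = 1/(15.7-7.5) = 0.12195
Improvement: (W₁-W₂)/W₁ = (0.31250-0.12195)/0.31250 = 60.98%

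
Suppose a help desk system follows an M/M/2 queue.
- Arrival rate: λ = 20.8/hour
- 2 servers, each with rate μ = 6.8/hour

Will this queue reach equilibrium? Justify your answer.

Stability requires ρ = λ/(cμ) < 1
ρ = 20.8/(2 × 6.8) = 20.8/13.60 = 1.5294
Since 1.5294 ≥ 1, the system is UNSTABLE.
Need c > λ/μ = 20.8/6.8 = 3.06.
Minimum servers needed: c = 4.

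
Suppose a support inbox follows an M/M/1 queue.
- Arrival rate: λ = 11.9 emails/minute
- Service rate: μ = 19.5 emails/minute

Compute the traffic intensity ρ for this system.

Server utilization: ρ = λ/μ
ρ = 11.9/19.5 = 0.6103
The server is busy 61.03% of the time.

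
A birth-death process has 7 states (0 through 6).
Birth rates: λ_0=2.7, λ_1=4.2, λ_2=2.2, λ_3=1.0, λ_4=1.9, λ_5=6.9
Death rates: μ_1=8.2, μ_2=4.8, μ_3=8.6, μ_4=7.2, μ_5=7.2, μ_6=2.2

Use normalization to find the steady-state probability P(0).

Ratios P(n)/P(0) = (λ₀···λₙ₋₁)/(μ₁···μₙ):
P(1)/P(0) = (2.7)/(8.2) = 0.3293
P(2)/P(0) = (2.7×4.2)/(8.2×4.8) = 0.2881
P(3)/P(0) = (2.7×4.2×2.2)/(8.2×4.8×8.6) = 0.07370
P(4)/P(0) = (2.7×4.2×2.2×1.0)/(8.2×4.8×8.6×7.2) = 0.01024
P(5)/P(0) = (2.7×4.2×2.2×1.0×1.9)/(8.2×4.8×8.6×7.2×7.2) = 0.002701
P(6)/P(0) = (2.7×4.2×2.2×1.0×1.9×6.9)/(8.2×4.8×8.6×7.2×7.2×2.2) = 0.008472

Normalization: ∑ P(n) = 1
P(0) × (1.0000 + 0.3293 + 0.2881 + 0.07370 + 0.01024 + 0.002701 + 0.008472) = 1
P(0) × 1.7125 = 1
P(0) = 1/1.7125 = 0.5839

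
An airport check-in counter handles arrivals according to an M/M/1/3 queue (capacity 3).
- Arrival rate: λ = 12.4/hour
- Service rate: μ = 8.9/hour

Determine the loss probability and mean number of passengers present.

ρ = λ/μ = 12.4/8.9 = 1.3933
P₀ = (1-ρ)/(1-ρ^(K+1)) = (1-1.3933)/(1-1.3933^4) = -0.3933/-2.7686 = 0.1421
P_K = P₀×ρ^K = 0.14206 × 1.3933^3 = 0.14206 × 2.7048 = 0.3842
Blocking probability P_3 = 0.3842 (38.42%)
L = ρ[1 - (K+1)ρ^K + Kρ^(K+1)] / [(1-ρ)(1-ρ^(K+1))]
L = 1.3933 × (1 - 4×2.7048 + 3×3.7686) / ((1 - 1.3933) × (1 - 3.7686)) = 1.9022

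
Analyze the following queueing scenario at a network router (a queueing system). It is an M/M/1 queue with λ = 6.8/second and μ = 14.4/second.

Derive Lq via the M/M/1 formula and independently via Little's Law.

Method 1 (direct): Lq = λ²/(μ(μ-λ)) = 46.24/(14.4 × 7.60) = 0.4225

Method 2 (Little's Law):
W = 1/(μ-λ) = 1/7.60 = 0.131579
Wq = W - 1/μ = 0.131579 - 0.0694444 = 0.06213
Lq = λWq = 6.8 × 0.06213 = 0.4225 ✔ (matches Method 1)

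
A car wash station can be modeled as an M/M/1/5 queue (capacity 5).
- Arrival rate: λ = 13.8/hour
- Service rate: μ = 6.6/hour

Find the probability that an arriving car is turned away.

ρ = λ/μ = 13.8/6.6 = 2.0909
P₀ = (1-ρ)/(1-ρ^(K+1)) = (1-2.0909)/(1-2.0909^6) = -1.0909/-82.5602 = 0.01321
P_K = P₀×ρ^K = 0.0132134 × 2.0909^5 = 0.0132134 × 39.9638 = 0.5281
Blocking probability = 52.81%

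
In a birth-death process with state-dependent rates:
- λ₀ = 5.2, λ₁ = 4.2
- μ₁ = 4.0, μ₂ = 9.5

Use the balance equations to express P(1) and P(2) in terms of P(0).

Balance equations:
State 0: λ₀P₀ = μ₁P₁ → P₁ = (λ₀/μ₁)P₀ = (5.2/4.0)P₀ = 1.3000P₀
State 1: P₂ = (λ₀λ₁)/(μ₁μ₂)P₀ = (5.2×4.2)/(4.0×9.5)P₀ = 0.5747P₀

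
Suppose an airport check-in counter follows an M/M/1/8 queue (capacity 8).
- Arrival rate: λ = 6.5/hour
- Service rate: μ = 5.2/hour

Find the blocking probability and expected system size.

ρ = λ/μ = 6.5/5.2 = 1.2500
P₀ = (1-ρ)/(1-ρ^(K+1)) = (1-1.2500)/(1-1.2500^9) = -0.2500/-6.4506 = 0.03876
P_K = P₀×ρ^K = 0.03876 × 1.2500^8 = 0.03876 × 5.9605 = 0.2310
Blocking probability P_8 = 0.2310 (23.10%)
L = ρ[1 - (K+1)ρ^K + Kρ^(K+1)] / [(1-ρ)(1-ρ^(K+1))]
L = 1.2500 × (1 - 9×5.960464 + 8×7.450581) / ((1 - 1.2500) × (1 - 7.450581)) = 5.3952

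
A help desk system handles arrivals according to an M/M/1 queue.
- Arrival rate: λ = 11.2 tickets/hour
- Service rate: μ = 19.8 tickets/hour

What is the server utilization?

Server utilization: ρ = λ/μ
ρ = 11.2/19.8 = 0.5657
The server is busy 56.57% of the time.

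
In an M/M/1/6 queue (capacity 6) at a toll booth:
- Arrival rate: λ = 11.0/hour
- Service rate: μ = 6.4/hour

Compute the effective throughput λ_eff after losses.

ρ = λ/μ = 11.0/6.4 = 1.71875
P₀ = (1-ρ)/(1-ρ^(K+1)) = (1-1.71875)/(1-1.71875^7) = -0.7188/-43.3087 = 0.01660
P_K = P₀×ρ^K = 0.016596 × 1.71875^6 = 0.016596 × 25.7796 = 0.4278
λ_eff = λ(1-P_K) = 11.0 × (1 - 0.42784) = 11.0 × 0.57216 = 6.2938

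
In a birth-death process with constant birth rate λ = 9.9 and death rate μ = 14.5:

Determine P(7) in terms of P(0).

For constant rates: P(n)/P(0) = (λ/μ)^n
P(7)/P(0) = (9.9/14.5)^7 = 0.68276^7 = 0.06916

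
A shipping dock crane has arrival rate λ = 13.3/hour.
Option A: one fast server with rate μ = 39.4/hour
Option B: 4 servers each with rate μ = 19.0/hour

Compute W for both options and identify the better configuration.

Option A: single server μ = 39.4 (M/M/1)
  ρ_A = 13.3/39.4 = 0.3376
  W_A = 1/(μ-λ) = 1/(39.4-13.3) = 1/26.10 = 0.03831

Option B: 4 servers μ = 19.0 (M/M/4)
  ρ_B = λ/(cμ) = 13.3/(4×19.0) = 0.1750
  Offered load a = λ/μ = cρ = 13.3/19.0 = 0.7000
  P₀ = [ Σₙ₌₀^3 aⁿ/n! + a^4/(4!(1-ρ)) ]⁻¹
  Σ = a^0/0! + a^1/1! + a^2/2! + a^3/3! = 1.0000 + 0.7000 + 0.2450 + 0.05717 = 2.0022
  a^4/(4!(1-ρ)) = 0.2401/(24 × 0.8250) = 0.01213
  P₀ = 1/(2.00217 + 0.0121263) = 0.4965
  Lq = P₀·a^4·ρ / (4!(1-ρ)²) = 0.4965 × 0.2401 × 0.1750 / (24 × 0.6806) = 0.001277
  Wq_B = Lq/λ = 0.00127699/13.3 = 0.00009601
  W_B = Wq_B + 1/μ = 0.00009601 + 0.05263 = 0.05273

Since W_A = 0.03831 < W_B = 0.05273, Option A (single fast server) has the shorter time in system.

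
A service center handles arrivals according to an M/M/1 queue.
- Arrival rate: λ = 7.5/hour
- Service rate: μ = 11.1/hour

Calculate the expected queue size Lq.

ρ = λ/μ = 7.5/11.1 = 0.6757
For M/M/1: Lq = λ²/(μ(μ-λ))
Lq = 56.25/(11.1 × 3.60)
Lq = 1.4077 customers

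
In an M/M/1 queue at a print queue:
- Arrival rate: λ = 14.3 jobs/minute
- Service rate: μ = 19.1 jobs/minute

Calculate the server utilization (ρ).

Server utilization: ρ = λ/μ
ρ = 14.3/19.1 = 0.7487
The server is busy 74.87% of the time.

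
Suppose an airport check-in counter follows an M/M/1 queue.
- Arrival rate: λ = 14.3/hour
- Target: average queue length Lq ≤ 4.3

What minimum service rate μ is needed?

For M/M/1: Lq = λ²/(μ(μ-λ))
Need Lq ≤ 4.3, i.e. μ(μ-λ) ≥ λ²/4.3
μ² - 14.3μ - 204.49/4.3 ≥ 0  →  μ² - 14.3μ - 47.555814 ≥ 0
Quadratic formula (positive root): μ = [λ + √(λ² + 4×47.555814)]/2
Discriminant: 204.49 + 4×47.555814 = 394.7133, √394.7133 = 19.8674
μ ≥ (14.3 + 19.8674)/2 = 17.0837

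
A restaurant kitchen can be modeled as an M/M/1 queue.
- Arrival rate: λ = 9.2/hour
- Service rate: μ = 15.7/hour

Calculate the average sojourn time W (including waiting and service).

First, compute utilization: ρ = λ/μ = 9.2/15.7 = 0.5860
For M/M/1: W = 1/(μ-λ)
W = 1/(15.7-9.2) = 1/6.50
W = 0.1538 hours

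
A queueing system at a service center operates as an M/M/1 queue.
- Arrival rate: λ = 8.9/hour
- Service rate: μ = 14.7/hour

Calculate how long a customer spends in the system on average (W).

First, compute utilization: ρ = λ/μ = 8.9/14.7 = 0.6054
For M/M/1: W = 1/(μ-λ)
W = 1/(14.7-8.9) = 1/5.80
W = 0.1724 hours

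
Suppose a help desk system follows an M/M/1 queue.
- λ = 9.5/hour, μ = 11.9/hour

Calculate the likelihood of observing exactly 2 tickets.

ρ = λ/μ = 9.5/11.9 = 0.7983
P(n) = (1-ρ)ρⁿ
P(2) = (1-0.7983) × 0.7983^2
P(2) = 0.2017 × 0.6373
P(2) = 0.1285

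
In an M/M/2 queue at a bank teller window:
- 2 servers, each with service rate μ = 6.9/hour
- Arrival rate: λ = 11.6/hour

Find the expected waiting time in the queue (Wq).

Traffic intensity: ρ = λ/(cμ) = 11.6/(2×6.9) = 0.8406
Since ρ = 0.8406 < 1, system is stable.
Offered load a = λ/μ = cρ = 11.6/6.9 = 1.6812
P₀ = [ Σₙ₌₀^1 aⁿ/n! + a^2/(2!(1-ρ)) ]⁻¹
Σ = a^0/0! + a^1/1! = 1.0000 + 1.6812 = 2.6812
a^2/(2!(1-ρ)) = 2.8263/(2 × 0.15942) = 8.8643
P₀ = 1/(2.6812 + 8.8643) = 0.08661
Lq = P₀·a^2·ρ / (2!(1-ρ)²) = 0.0866142 × 2.82630 × 0.840580 / (2 × 0.0254148) = 4.0483
Wq = Lq/λ = 4.0483/11.6 = 0.3490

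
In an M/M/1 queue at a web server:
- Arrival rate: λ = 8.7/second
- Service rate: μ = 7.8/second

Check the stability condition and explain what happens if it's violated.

Stability requires ρ = λ/(cμ) < 1
ρ = 8.7/(1 × 7.8) = 8.7/7.80 = 1.1154
Since 1.1154 ≥ 1, the system is UNSTABLE.
Queue grows without bound. Need μ > λ = 8.7.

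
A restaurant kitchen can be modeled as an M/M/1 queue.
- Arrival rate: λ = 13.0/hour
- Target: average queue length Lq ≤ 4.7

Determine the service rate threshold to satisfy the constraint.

For M/M/1: Lq = λ²/(μ(μ-λ))
Need Lq ≤ 4.7, i.e. μ(μ-λ) ≥ λ²/4.7
μ² - 13.0μ - 169.00/4.7 ≥ 0  →  μ² - 13.0μ - 35.95745 ≥ 0
Quadratic formula (positive root): μ = [λ + √(λ² + 4×35.95745)]/2
Discriminant: 169.00 + 4×35.95745 = 312.8298, √312.8298 = 17.6870
μ ≥ (13.0 + 17.6870)/2 = 15.3435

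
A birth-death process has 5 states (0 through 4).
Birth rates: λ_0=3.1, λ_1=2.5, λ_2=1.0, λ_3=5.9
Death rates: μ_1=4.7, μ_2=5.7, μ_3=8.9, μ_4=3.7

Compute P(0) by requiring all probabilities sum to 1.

Ratios P(n)/P(0) = (λ₀···λₙ₋₁)/(μ₁···μₙ):
P(1)/P(0) = (3.1)/(4.7) = 0.6596
P(2)/P(0) = (3.1×2.5)/(4.7×5.7) = 0.2893
P(3)/P(0) = (3.1×2.5×1.0)/(4.7×5.7×8.9) = 0.03250
P(4)/P(0) = (3.1×2.5×1.0×5.9)/(4.7×5.7×8.9×3.7) = 0.05183

Normalization: ∑ P(n) = 1
P(0) × (1.0000 + 0.6596 + 0.2893 + 0.03250 + 0.05183) = 1
P(0) × 2.0332 = 1
P(0) = 1/2.0332 = 0.4918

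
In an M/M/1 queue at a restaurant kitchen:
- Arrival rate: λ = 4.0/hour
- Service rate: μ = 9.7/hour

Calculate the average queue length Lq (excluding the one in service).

ρ = λ/μ = 4.0/9.7 = 0.4124
For M/M/1: Lq = λ²/(μ(μ-λ))
Lq = 16.00/(9.7 × 5.70)
Lq = 0.2894 orders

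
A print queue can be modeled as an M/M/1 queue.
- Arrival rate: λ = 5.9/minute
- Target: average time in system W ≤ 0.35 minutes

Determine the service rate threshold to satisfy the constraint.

For M/M/1: W = 1/(μ-λ)
Need W ≤ 0.35, so 1/(μ-λ) ≤ 0.35
μ - λ ≥ 1/0.35 = 2.8571
μ ≥ 5.9 + 2.8571 = 8.7571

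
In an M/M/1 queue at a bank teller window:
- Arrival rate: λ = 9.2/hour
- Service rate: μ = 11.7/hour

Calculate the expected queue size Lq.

ρ = λ/μ = 9.2/11.7 = 0.7863
For M/M/1: Lq = λ²/(μ(μ-λ))
Lq = 84.64/(11.7 × 2.50)
Lq = 2.8937 transactions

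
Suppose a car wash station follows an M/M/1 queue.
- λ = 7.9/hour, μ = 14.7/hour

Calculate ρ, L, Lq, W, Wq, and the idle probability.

Step 1: ρ = λ/μ = 7.9/14.7 = 0.5374
Step 2: L = λ/(μ-λ) = 7.9/6.80 = 1.1618
Step 3: Lq = λ²/(μ(μ-λ)) = 62.41/(14.7×6.80) = 0.6243
Step 4: W = 1/(μ-λ) = 1/6.80 = 0.14706
Step 5: Wq = λ/(μ(μ-λ)) = 7.9/(14.7×6.80) = 0.07903
Step 6: P(0) = 1-ρ = 0.4626
Verify: L = λW = 7.9×0.14706 = 1.1618 ✔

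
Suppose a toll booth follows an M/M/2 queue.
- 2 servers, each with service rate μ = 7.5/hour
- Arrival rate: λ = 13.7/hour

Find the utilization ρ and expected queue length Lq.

Traffic intensity: ρ = λ/(cμ) = 13.7/(2×7.5) = 0.9133
Since ρ = 0.9133 < 1, system is stable.
Offered load a = λ/μ = cρ = 13.7/7.5 = 1.8267
P₀ = [ Σₙ₌₀^1 aⁿ/n! + a^2/(2!(1-ρ)) ]⁻¹
Σ = a^0/0! + a^1/1! = 1.0000 + 1.8267 = 2.8267
a^2/(2!(1-ρ)) = 3.336711/(2 × 0.08666667) = 19.2503
P₀ = 1/(2.8267 + 19.2503) = 0.04530
Lq = P₀·a^2·ρ / (2!(1-ρ)²) = 0.045296 × 3.3367 × 0.91333 / (2 × 0.0075111) = 9.1891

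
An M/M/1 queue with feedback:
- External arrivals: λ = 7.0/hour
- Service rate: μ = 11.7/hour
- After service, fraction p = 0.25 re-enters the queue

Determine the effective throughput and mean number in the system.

Effective arrival rate: λ_eff = λ/(1-p) = 7.0/(1-0.25) = 7.0/0.75 = 9.33333
ρ = λ_eff/μ = 9.33333/11.7 = 0.797721
L = ρ/(1-ρ) = 0.797721/(1-0.797721) = 3.9437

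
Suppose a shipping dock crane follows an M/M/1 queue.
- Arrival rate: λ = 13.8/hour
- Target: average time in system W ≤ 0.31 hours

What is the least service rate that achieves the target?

For M/M/1: W = 1/(μ-λ)
Need W ≤ 0.31, so 1/(μ-λ) ≤ 0.31
μ - λ ≥ 1/0.31 = 3.2258
μ ≥ 13.8 + 3.2258 = 17.0258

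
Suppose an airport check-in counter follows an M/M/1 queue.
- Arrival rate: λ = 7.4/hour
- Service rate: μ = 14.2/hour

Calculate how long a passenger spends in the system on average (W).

First, compute utilization: ρ = λ/μ = 7.4/14.2 = 0.5211
For M/M/1: W = 1/(μ-λ)
W = 1/(14.2-7.4) = 1/6.80
W = 0.1471 hours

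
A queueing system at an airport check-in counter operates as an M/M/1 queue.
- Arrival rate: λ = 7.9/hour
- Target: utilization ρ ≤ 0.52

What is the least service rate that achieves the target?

ρ = λ/μ, so μ = λ/ρ
μ ≥ 7.9/0.52 = 15.1923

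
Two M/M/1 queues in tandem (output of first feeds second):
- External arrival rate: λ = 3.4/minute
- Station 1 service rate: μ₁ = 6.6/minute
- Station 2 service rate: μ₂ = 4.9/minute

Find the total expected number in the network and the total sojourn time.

By Jackson's theorem, each station behaves as independent M/M/1.
Station 1: ρ₁ = 3.4/6.6 = 0.5152, L₁ = ρ₁/(1-ρ₁) = λ/(μ₁-λ) = 3.4/3.20 = 1.0625
Station 2: ρ₂ = 3.4/4.9 = 0.6939, L₂ = ρ₂/(1-ρ₂) = λ/(μ₂-λ) = 3.4/1.50 = 2.2667
Total: L = L₁ + L₂ = 1.0625 + 2.2667 = 3.3292
W = L/λ = 3.3292/3.4 = 0.9792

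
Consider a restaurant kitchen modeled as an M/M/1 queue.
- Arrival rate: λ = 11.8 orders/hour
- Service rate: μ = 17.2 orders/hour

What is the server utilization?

Server utilization: ρ = λ/μ
ρ = 11.8/17.2 = 0.6860
The server is busy 68.60% of the time.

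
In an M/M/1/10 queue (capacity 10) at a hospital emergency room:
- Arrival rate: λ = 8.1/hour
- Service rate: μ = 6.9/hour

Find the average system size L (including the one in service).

ρ = λ/μ = 8.1/6.9 = 1.173913
P₀ = (1-ρ)/(1-ρ^(K+1)) = (1-1.173913)/(1-1.173913^11) = -0.1739/-4.8344 = 0.03597
P_K = P₀×ρ^K = 0.03597 × 1.173913^10 = 0.03597 × 4.9700 = 0.1788
L = ρ[1 - (K+1)ρ^K + Kρ^(K+1)] / [(1-ρ)(1-ρ^(K+1))]
L = 1.173913 × (1 - 11×4.970031 + 10×5.834384) / ((1 - 1.173913) × (1 - 5.834384)) = 6.5254 patients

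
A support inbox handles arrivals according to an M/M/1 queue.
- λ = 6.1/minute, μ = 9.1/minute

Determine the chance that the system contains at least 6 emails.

ρ = λ/μ = 6.1/9.1 = 0.67033
P(N ≥ n) = ρⁿ
P(N ≥ 6) = 0.67033^6
P(N ≥ 6) = 0.09073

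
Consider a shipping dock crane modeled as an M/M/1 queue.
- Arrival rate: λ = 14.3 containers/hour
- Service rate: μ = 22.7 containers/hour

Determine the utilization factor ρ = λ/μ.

Server utilization: ρ = λ/μ
ρ = 14.3/22.7 = 0.6300
The server is busy 63.00% of the time.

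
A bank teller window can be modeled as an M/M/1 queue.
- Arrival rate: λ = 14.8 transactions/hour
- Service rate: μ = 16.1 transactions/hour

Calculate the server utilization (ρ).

Server utilization: ρ = λ/μ
ρ = 14.8/16.1 = 0.9193
The server is busy 91.93% of the time.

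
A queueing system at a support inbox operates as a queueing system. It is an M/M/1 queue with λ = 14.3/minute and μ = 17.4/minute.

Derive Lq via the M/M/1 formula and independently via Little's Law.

Method 1 (direct): Lq = λ²/(μ(μ-λ)) = 204.49/(17.4 × 3.10) = 3.7911

Method 2 (Little's Law):
W = 1/(μ-λ) = 1/3.10 = 0.32258
Wq = W - 1/μ = 0.32258 - 0.057471 = 0.26511
Lq = λWq = 14.3 × 0.26511 = 3.7911 ✔ (matches Method 1)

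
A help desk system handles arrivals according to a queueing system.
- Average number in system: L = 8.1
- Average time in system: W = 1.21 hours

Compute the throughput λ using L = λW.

Little's Law: L = λW, so λ = L/W
λ = 8.1/1.21 = 6.6942 tickets/hour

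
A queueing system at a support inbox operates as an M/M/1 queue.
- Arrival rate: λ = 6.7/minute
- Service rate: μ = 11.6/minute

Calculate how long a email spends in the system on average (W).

First, compute utilization: ρ = λ/μ = 6.7/11.6 = 0.5776
For M/M/1: W = 1/(μ-λ)
W = 1/(11.6-6.7) = 1/4.90
W = 0.2041 minutes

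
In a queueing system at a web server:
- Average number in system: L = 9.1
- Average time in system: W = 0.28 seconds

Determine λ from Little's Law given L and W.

Little's Law: L = λW, so λ = L/W
λ = 9.1/0.28 = 32.5000 requests/second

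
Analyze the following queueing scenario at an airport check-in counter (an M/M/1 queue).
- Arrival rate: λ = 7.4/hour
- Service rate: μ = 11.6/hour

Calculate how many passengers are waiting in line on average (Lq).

ρ = λ/μ = 7.4/11.6 = 0.6379
For M/M/1: Lq = λ²/(μ(μ-λ))
Lq = 54.76/(11.6 × 4.20)
Lq = 1.1240 passengers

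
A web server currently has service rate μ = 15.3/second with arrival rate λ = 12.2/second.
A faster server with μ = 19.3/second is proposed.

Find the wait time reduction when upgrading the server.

System 1: ρ₁ = 12.2/15.3 = 0.7974, W₁ = 1/(15.3-12.2) = 0.32258
System 2: ρ₂ = 12.2/19.3 = 0.6321, W₂ = 1/(19.3-12.2) = 0.14085
Improvement: (W₁-W₂)/W₁ = (0.32258-0.14085)/0.32258 = 56.34%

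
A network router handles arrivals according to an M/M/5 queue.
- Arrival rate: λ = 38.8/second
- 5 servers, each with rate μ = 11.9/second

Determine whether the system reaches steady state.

Stability requires ρ = λ/(cμ) < 1
ρ = 38.8/(5 × 11.9) = 38.8/59.50 = 0.6521
Since 0.6521 < 1, the system is STABLE.
The servers are busy 65.21% of the time.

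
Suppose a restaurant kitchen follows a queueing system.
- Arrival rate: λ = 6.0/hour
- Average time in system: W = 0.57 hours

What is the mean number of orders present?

Little's Law: L = λW
L = 6.0 × 0.57 = 3.4200 orders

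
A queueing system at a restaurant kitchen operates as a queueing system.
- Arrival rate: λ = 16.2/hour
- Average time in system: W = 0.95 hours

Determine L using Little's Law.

Little's Law: L = λW
L = 16.2 × 0.95 = 15.3900 orders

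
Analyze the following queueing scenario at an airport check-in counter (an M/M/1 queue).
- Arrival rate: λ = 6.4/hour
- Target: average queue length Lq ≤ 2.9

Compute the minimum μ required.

For M/M/1: Lq = λ²/(μ(μ-λ))
Need Lq ≤ 2.9, i.e. μ(μ-λ) ≥ λ²/2.9
μ² - 6.4μ - 40.96/2.9 ≥ 0  →  μ² - 6.4μ - 14.12414 ≥ 0
Quadratic formula (positive root): μ = [λ + √(λ² + 4×14.12414)]/2
Discriminant: 40.96 + 4×14.12414 = 97.4566, √97.4566 = 9.8720
μ ≥ (6.4 + 9.8720)/2 = 8.1360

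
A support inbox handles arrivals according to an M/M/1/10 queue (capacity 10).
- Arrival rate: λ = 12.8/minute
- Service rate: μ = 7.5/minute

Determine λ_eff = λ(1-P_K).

ρ = λ/μ = 12.8/7.5 = 1.70667
P₀ = (1-ρ)/(1-ρ^(K+1)) = (1-1.70667)/(1-1.70667^11) = -0.7067/-356.8039 = 0.001981
P_K = P₀×ρ^K = 0.0019806 × 1.70667^10 = 0.0019806 × 209.6503 = 0.4152
λ_eff = λ(1-P_K) = 12.8 × (1 - 0.415223) = 12.8 × 0.584777 = 7.4851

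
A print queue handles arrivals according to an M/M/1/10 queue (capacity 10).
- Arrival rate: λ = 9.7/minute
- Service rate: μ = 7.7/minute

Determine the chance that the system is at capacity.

ρ = λ/μ = 9.7/7.7 = 1.25974
P₀ = (1-ρ)/(1-ρ^(K+1)) = (1-1.25974)/(1-1.25974^11) = -0.2597/-11.6791 = 0.02224
P_K = P₀×ρ^K = 0.02224 × 1.25974^10 = 0.02224 × 10.0649 = 0.2238
Blocking probability = 22.38%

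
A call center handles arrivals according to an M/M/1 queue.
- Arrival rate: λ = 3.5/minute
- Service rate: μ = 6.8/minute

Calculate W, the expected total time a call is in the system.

First, compute utilization: ρ = λ/μ = 3.5/6.8 = 0.5147
For M/M/1: W = 1/(μ-λ)
W = 1/(6.8-3.5) = 1/3.30
W = 0.3030 minutes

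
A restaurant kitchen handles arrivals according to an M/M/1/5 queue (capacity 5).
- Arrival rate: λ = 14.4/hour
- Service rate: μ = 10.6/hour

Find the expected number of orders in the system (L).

ρ = λ/μ = 14.4/10.6 = 1.35849
P₀ = (1-ρ)/(1-ρ^(K+1)) = (1-1.35849)/(1-1.35849^6) = -0.3585/-5.2855 = 0.06783
P_K = P₀×ρ^K = 0.06783 × 1.35849^5 = 0.06783 × 4.6268 = 0.3138
L = ρ[1 - (K+1)ρ^K + Kρ^(K+1)] / [(1-ρ)(1-ρ^(K+1))]
L = 1.35849 × (1 - 6×4.62682 + 5×6.28548) / ((1 - 1.35849) × (1 - 6.28548)) = 3.3457 orders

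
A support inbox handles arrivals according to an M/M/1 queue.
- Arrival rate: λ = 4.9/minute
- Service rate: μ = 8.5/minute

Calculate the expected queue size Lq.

ρ = λ/μ = 4.9/8.5 = 0.5765
For M/M/1: Lq = λ²/(μ(μ-λ))
Lq = 24.01/(8.5 × 3.60)
Lq = 0.7846 emails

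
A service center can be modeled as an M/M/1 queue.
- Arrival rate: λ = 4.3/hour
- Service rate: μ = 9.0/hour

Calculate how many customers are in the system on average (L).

ρ = λ/μ = 4.3/9.0 = 0.4778
For M/M/1: L = λ/(μ-λ)
L = 4.3/(9.0-4.3) = 4.3/4.70
L = 0.9149 customers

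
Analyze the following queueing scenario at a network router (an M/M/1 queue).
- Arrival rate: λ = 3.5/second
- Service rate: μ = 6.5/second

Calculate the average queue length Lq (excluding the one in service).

ρ = λ/μ = 3.5/6.5 = 0.5385
For M/M/1: Lq = λ²/(μ(μ-λ))
Lq = 12.25/(6.5 × 3.00)
Lq = 0.6282 packets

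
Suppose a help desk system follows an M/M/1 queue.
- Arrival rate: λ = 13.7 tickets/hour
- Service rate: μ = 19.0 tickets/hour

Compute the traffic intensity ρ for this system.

Server utilization: ρ = λ/μ
ρ = 13.7/19.0 = 0.7211
The server is busy 72.11% of the time.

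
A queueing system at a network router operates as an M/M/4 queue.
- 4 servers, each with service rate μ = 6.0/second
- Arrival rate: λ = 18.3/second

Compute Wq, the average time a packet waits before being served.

Traffic intensity: ρ = λ/(cμ) = 18.3/(4×6.0) = 0.7625
Since ρ = 0.7625 < 1, system is stable.
Offered load a = λ/μ = cρ = 18.3/6.0 = 3.0500
P₀ = [ Σₙ₌₀^3 aⁿ/n! + a^4/(4!(1-ρ)) ]⁻¹
Σ = a^0/0! + a^1/1! + a^2/2! + a^3/3! = 1.00000 + 3.05000 + 4.65125 + 4.72877 = 13.4300
a^4/(4!(1-ρ)) = 86.5365/(24 × 0.2375) = 15.1818
P₀ = 1/(13.4300 + 15.1818) = 0.03495
Lq = P₀·a^4·ρ / (4!(1-ρ)²) = 0.0349505 × 86.5365 × 0.762500 / (24 × 0.0564062) = 1.7035
Wq = Lq/λ = 1.7035/18.3 = 0.09309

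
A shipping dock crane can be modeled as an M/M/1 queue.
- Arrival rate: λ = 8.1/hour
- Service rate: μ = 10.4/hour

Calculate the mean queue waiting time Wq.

First, compute utilization: ρ = λ/μ = 8.1/10.4 = 0.7788
For M/M/1: Wq = λ/(μ(μ-λ))
Wq = 8.1/(10.4 × (10.4-8.1))
Wq = 8.1/(10.4 × 2.30)
Wq = 0.3386 hours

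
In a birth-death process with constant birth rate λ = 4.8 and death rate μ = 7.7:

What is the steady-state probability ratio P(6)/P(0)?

For constant rates: P(n)/P(0) = (λ/μ)^n
P(6)/P(0) = (4.8/7.7)^6 = 0.62338^6 = 0.05868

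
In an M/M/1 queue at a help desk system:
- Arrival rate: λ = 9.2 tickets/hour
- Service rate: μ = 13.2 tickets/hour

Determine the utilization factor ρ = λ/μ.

Server utilization: ρ = λ/μ
ρ = 9.2/13.2 = 0.6970
The server is busy 69.70% of the time.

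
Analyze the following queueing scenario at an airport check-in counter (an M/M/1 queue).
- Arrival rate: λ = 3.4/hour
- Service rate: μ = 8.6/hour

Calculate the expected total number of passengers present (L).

ρ = λ/μ = 3.4/8.6 = 0.3953
For M/M/1: L = λ/(μ-λ)
L = 3.4/(8.6-3.4) = 3.4/5.20
L = 0.6538 passengers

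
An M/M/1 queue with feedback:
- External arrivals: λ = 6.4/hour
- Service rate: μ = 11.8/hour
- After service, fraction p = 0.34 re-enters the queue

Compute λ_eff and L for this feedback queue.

Effective arrival rate: λ_eff = λ/(1-p) = 6.4/(1-0.34) = 6.4/0.66 = 9.6970
ρ = λ_eff/μ = 9.6970/11.8 = 0.82178
L = ρ/(1-ρ) = 0.82178/(1-0.82178) = 4.6110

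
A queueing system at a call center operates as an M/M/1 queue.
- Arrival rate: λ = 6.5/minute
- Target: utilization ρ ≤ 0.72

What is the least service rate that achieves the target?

ρ = λ/μ, so μ = λ/ρ
μ ≥ 6.5/0.72 = 9.0278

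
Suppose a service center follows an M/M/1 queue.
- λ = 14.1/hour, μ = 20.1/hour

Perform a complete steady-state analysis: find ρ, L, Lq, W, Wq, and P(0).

Step 1: ρ = λ/μ = 14.1/20.1 = 0.7015
Step 2: L = λ/(μ-λ) = 14.1/6.00 = 2.3500
Step 3: Lq = λ²/(μ(μ-λ)) = 198.81/(20.1×6.00) = 1.6485
Step 4: W = 1/(μ-λ) = 1/6.00 = 0.16667
Step 5: Wq = λ/(μ(μ-λ)) = 14.1/(20.1×6.00) = 0.1169
Step 6: P(0) = 1-ρ = 0.2985
Verify: L = λW = 14.1×0.16667 = 2.3500 ✔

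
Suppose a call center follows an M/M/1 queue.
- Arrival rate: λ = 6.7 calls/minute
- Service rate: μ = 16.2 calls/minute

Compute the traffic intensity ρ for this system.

Server utilization: ρ = λ/μ
ρ = 6.7/16.2 = 0.4136
The server is busy 41.36% of the time.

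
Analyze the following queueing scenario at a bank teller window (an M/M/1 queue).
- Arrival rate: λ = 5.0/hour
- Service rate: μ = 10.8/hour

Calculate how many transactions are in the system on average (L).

ρ = λ/μ = 5.0/10.8 = 0.4630
For M/M/1: L = λ/(μ-λ)
L = 5.0/(10.8-5.0) = 5.0/5.80
L = 0.8621 transactions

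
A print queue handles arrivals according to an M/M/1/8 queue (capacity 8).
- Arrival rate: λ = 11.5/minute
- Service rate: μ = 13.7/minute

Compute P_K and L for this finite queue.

ρ = λ/μ = 11.5/13.7 = 0.83942
P₀ = (1-ρ)/(1-ρ^(K+1)) = (1-0.83942)/(1-0.83942^9) = 0.1606/0.7931 = 0.2025
P_K = P₀×ρ^K = 0.20248 × 0.83942^8 = 0.20248 × 0.24651 = 0.04991
Blocking probability P_8 = 0.04991 (4.99%)
L = ρ[1 - (K+1)ρ^K + Kρ^(K+1)] / [(1-ρ)(1-ρ^(K+1))]
L = 0.83942 × (1 - 9×0.246510 + 8×0.206925) / ((1 - 0.83942) × (1 - 0.206925)) = 2.8792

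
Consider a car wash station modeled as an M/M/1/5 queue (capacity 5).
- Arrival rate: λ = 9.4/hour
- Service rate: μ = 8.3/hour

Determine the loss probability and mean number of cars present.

ρ = λ/μ = 9.4/8.3 = 1.13253
P₀ = (1-ρ)/(1-ρ^(K+1)) = (1-1.13253)/(1-1.13253^6) = -0.1325/-1.1101 = 0.1194
P_K = P₀×ρ^K = 0.11939 × 1.13253^5 = 0.11939 × 1.8632 = 0.2224
Blocking probability P_5 = 0.2224 (22.24%)
L = ρ[1 - (K+1)ρ^K + Kρ^(K+1)] / [(1-ρ)(1-ρ^(K+1))]
L = 1.13253 × (1 - 6×1.863153 + 5×2.110077) / ((1 - 1.13253) × (1 - 2.110077)) = 2.8596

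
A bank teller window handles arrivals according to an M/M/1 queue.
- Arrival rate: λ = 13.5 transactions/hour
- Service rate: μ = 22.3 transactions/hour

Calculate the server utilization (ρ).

Server utilization: ρ = λ/μ
ρ = 13.5/22.3 = 0.6054
The server is busy 60.54% of the time.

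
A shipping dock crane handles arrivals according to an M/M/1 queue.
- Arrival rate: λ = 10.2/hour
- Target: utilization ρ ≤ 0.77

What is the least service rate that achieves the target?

ρ = λ/μ, so μ = λ/ρ
μ ≥ 10.2/0.77 = 13.2468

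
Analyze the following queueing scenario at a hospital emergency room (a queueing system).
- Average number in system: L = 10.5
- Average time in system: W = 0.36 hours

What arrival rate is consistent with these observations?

Little's Law: L = λW, so λ = L/W
λ = 10.5/0.36 = 29.1667 patients/hour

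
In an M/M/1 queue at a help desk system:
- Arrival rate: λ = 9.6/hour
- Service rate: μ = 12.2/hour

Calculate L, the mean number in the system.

ρ = λ/μ = 9.6/12.2 = 0.7869
For M/M/1: L = λ/(μ-λ)
L = 9.6/(12.2-9.6) = 9.6/2.60
L = 3.6923 tickets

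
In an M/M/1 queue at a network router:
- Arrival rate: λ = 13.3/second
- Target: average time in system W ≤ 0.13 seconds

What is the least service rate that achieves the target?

For M/M/1: W = 1/(μ-λ)
Need W ≤ 0.13, so 1/(μ-λ) ≤ 0.13
μ - λ ≥ 1/0.13 = 7.6923
μ ≥ 13.3 + 7.6923 = 20.9923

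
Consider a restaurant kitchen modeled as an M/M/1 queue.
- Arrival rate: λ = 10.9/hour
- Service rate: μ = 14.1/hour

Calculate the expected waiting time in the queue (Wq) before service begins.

First, compute utilization: ρ = λ/μ = 10.9/14.1 = 0.7730
For M/M/1: Wq = λ/(μ(μ-λ))
Wq = 10.9/(14.1 × (14.1-10.9))
Wq = 10.9/(14.1 × 3.20)
Wq = 0.2416 hours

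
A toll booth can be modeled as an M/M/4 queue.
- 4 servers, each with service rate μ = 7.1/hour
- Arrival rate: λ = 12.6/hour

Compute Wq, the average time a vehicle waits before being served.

Traffic intensity: ρ = λ/(cμ) = 12.6/(4×7.1) = 0.4437
Since ρ = 0.4437 < 1, system is stable.
Offered load a = λ/μ = cρ = 12.6/7.1 = 1.7746
P₀ = [ Σₙ₌₀^3 aⁿ/n! + a^4/(4!(1-ρ)) ]⁻¹
Σ = a^0/0! + a^1/1! + a^2/2! + a^3/3! = 1.0000 + 1.7746 + 1.5747 + 0.9315 = 5.2808
a^4/(4!(1-ρ)) = 9.9186/(24 × 0.55634) = 0.7428
P₀ = 1/(5.2808 + 0.7428) = 0.1660
Lq = P₀·a^4·ρ / (4!(1-ρ)²) = 0.16601 × 9.9186 × 0.44366 / (24 × 0.30951) = 0.09834
Wq = Lq/λ = 0.09834/12.6 = 0.007805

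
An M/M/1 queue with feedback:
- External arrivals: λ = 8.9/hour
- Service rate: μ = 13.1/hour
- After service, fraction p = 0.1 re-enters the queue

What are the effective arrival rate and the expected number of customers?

Effective arrival rate: λ_eff = λ/(1-p) = 8.9/(1-0.1) = 8.9/0.90 = 9.8889
ρ = λ_eff/μ = 9.8889/13.1 = 0.75488
L = ρ/(1-ρ) = 0.75488/(1-0.75488) = 3.0796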